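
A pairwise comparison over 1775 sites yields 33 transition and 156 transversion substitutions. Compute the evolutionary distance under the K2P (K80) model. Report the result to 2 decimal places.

P = 33/1775 ≈ 0.018592 and Q = 156/1775 ≈ 0.087887.
Under the Kimura two-parameter model, d = −½ ln(1 − 2P − Q) − ¼ ln(1 − 2Q).
1 − 2P − Q = 0.874929, giving −½ ln(0.874929) = 0.066806.
1 − 2Q = 0.824226, giving −¼ ln(0.824226) = 0.048328.
d = 0.066806 + 0.048328 = 0.115134.

0.12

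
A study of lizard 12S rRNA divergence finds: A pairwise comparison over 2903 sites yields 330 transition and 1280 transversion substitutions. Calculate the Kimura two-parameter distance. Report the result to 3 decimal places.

P = 330/2903 ≈ 0.113676 and Q = 1280/2903 ≈ 0.440923.
Under the Kimura two-parameter model, d = −½ ln(1 − 2P − Q) − ¼ ln(1 − 2Q).
1 − 2P − Q = 0.331725, giving −½ ln(0.331725) = 0.551724.
1 − 2Q = 0.118154, giving −¼ ln(0.118154) = 0.533942.
d = 0.551724 + 0.533942 = 1.085666.

1.086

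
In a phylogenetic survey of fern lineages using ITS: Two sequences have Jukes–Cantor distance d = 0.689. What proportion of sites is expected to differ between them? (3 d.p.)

p = (3/4)(1 − e^(−4d/3)) = 0.75 × (1 − e^(-0.918667)) = 0.75 × (1 − 0.399051) = 0.450712.

0.451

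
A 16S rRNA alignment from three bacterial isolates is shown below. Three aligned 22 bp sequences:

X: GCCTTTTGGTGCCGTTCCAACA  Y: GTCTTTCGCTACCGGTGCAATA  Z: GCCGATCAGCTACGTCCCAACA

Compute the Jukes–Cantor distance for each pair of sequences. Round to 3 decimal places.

d(X,Y) = 0.414, d(X,Z) = 0.497, d(Y,Z) = 0.974

X–Y: 7/22 sites differ → p ≈ 0.318182, d = −0.75 ln(1 − 0.424243) = 0.414052 ≈ 0.414.
X–Z: 8/22 sites differ → p ≈ 0.363636, d = −0.75 ln(1 − 0.484848) = 0.497470 ≈ 0.497.
Y–Z: 12/22 sites differ → p ≈ 0.545455, d = −0.75 ln(1 − 0.727273) = 0.974463 ≈ 0.974.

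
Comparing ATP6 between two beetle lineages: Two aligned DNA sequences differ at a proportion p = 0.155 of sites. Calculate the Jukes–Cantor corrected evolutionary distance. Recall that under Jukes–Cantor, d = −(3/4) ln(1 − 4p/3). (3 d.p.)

d = −(3/4) ln(1 − 4p/3) = −0.75 ln(1 − 0.206667) = −0.75 ln(0.793333)
  = −0.75 × (-0.231512) = 0.173634 substitutions/site.

0.174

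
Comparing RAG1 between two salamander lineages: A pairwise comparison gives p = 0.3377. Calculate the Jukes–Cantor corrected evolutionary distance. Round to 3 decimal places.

0.449

d = −(3/4) ln(1 − 4p/3) = −0.75 ln(1 − 0.450267) = −0.75 ln(0.549733)
  = −0.75 × (-0.598323) = 0.448742 substitutions/site.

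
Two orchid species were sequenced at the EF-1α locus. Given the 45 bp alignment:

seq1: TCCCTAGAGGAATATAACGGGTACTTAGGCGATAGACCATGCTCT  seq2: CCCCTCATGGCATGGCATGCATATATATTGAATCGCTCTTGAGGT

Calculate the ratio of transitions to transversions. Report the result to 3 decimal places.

0.500

Transitions are A↔G and C↔T; transversions are all other mismatches.
Transitions: 8. Transversions: 16.
R = 8/16 = 0.500.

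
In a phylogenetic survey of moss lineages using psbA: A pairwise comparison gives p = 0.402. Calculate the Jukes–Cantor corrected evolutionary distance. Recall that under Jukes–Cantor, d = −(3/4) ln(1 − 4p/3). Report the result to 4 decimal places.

0.5759

d = −(3/4) ln(1 − 4p/3) = −0.75 ln(1 − 0.536) = −0.75 ln(0.464)
  = −0.75 × (-0.767871) = 0.575903 substitutions/site.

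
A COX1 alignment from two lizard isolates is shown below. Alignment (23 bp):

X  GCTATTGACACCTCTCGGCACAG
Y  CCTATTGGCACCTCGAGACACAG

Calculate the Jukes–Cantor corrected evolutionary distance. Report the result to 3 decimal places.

0.257

The sequences differ at 5 of 23 sites (1, 8, 15, 16, 18), so p = 5/23 ≈ 0.217391.
d = −(3/4) ln(1 − 4p/3) = −0.75 ln(1 − 0.289855) = −0.75 ln(0.710145)
  = −0.75 × (-0.342286) = 0.256715 substitutions/site.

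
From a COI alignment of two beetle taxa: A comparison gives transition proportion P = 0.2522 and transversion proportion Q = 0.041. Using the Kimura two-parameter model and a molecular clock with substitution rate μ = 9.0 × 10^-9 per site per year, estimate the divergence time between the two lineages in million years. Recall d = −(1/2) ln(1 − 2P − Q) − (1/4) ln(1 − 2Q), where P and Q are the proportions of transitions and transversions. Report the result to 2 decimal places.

23.09

Under the Kimura two-parameter model, d = −½ ln(1 − 2P − Q) − ¼ ln(1 − 2Q).
1 − 2P − Q = 0.4546, giving −½ ln(0.4546) = 0.394169.
1 − 2Q = 0.918, giving −¼ ln(0.918) = 0.021389.
d = 0.394169 + 0.021389 = 0.415558.
Under a molecular clock d = 2μt, so t = d/(2μ) = 0.415558 / (2 × 9.0 × 10^-9) = 23.09 million years.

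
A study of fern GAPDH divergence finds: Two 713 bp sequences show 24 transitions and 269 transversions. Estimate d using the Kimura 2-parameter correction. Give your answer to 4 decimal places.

P = 24/713 ≈ 0.033661 and Q = 269/713 ≈ 0.377279.
Under the Kimura two-parameter model, d = −½ ln(1 − 2P − Q) − ¼ ln(1 − 2Q).
1 − 2P − Q = 0.555399, giving −½ ln(0.555399) = 0.294034.
1 − 2Q = 0.245442, giving −¼ ln(0.245442) = 0.351174.
d = 0.294034 + 0.351174 = 0.645208.

0.6452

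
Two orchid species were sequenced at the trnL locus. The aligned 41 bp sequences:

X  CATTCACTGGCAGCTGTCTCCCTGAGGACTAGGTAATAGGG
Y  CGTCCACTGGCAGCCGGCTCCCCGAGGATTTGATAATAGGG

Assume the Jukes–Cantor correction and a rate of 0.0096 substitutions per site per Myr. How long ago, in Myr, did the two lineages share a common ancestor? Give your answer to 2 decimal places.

11.77

The sequences differ at 8 of 41 sites (2, 4, 15, 17, 23, 29, 31, 33), so p = 8/41 ≈ 0.195122.
d = −(3/4) ln(1 − 4p/3) = −0.75 ln(1 − 0.260163) = −0.75 ln(0.739837)
  = −0.75 × (-0.301325) = 0.225994 substitutions/site.
Under a molecular clock d = 2μt, so t = d/(2μ) = 0.225994 / (2 × 0.0096) = 11.77 Myr.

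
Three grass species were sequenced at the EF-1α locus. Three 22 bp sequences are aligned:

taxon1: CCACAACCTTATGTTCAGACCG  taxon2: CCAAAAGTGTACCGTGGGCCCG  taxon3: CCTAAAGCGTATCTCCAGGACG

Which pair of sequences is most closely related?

taxon1 and taxon3

taxon1–taxon2: 10/22 differ, p = 0.455, d = 0.699.
taxon1–taxon3: 8/22 differ, p = 0.364, d = 0.497.
taxon2–taxon3: 9/22 differ, p = 0.409, d = 0.591.
The smallest distance is between taxon1 and taxon3.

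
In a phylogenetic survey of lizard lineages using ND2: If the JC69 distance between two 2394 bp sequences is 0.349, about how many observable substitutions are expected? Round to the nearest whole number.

Invert JC69: p = (3/4)(1 − e^(−4d/3)) = 0.75 × (1 − e^(-0.465333)) = 0.75 × (1 − 0.627926) = 0.279056.
Expected differing sites = pL ≈ 0.279056 × 2394 = 668.060064 ≈ 668.

668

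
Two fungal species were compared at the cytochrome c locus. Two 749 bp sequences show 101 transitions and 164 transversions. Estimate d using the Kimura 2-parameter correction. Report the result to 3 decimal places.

P = 101/749 ≈ 0.134846 and Q = 164/749 ≈ 0.218959.
Under the Kimura two-parameter model, d = −½ ln(1 − 2P − Q) − ¼ ln(1 − 2Q).
1 − 2P − Q = 0.511349, giving −½ ln(0.511349) = 0.335351.
1 − 2Q = 0.562082, giving −¼ ln(0.562082) = 0.144027.
d = 0.335351 + 0.144027 = 0.479378.

0.479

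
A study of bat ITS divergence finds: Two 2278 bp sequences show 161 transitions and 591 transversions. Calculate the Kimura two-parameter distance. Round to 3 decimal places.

P = 161/2278 ≈ 0.070676 and Q = 591/2278 ≈ 0.259438.
Under the Kimura two-parameter model, d = −½ ln(1 − 2P − Q) − ¼ ln(1 − 2Q).
1 − 2P − Q = 0.59921, giving −½ ln(0.59921) = 0.256072.
1 − 2Q = 0.481124, giving −¼ ln(0.481124) = 0.182908.
d = 0.256072 + 0.182908 = 0.438980.

0.439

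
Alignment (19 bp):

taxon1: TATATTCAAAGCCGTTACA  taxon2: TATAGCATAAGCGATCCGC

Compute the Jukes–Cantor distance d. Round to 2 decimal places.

0.91

The sequences differ at 10 of 19 sites (5, 6, 7, 8, 13, 14, 16, 17, 18, 19), so p = 10/19 ≈ 0.526316.
d = −(3/4) ln(1 − 4p/3) = −0.75 ln(1 − 0.701755) = −0.75 ln(0.298245)
  = −0.75 × (-1.209840) = 0.907380 substitutions/site.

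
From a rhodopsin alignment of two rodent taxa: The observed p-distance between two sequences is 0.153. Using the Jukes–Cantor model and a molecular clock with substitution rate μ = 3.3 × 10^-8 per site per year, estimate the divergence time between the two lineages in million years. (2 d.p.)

2.59

d = −(3/4) ln(1 − 4p/3) = −0.75 ln(1 − 0.204) = −0.75 ln(0.796)
  = −0.75 × (-0.228156) = 0.171117 substitutions/site.
Under a molecular clock d = 2μt, so t = d/(2μ) = 0.171117 / (2 × 3.3 × 10^-8) = 2.59 million years.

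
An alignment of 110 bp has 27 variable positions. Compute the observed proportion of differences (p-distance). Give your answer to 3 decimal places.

0.245

p = 27/110 = 0.245454… ≈ 0.245 (to 3 d.p.).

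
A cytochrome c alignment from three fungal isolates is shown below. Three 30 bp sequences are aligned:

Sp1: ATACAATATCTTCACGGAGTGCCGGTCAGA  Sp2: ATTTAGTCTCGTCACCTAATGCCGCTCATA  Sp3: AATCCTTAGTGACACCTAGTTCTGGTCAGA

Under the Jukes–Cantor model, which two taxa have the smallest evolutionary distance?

Sp1–Sp2: 10/30 differ, p = 0.333, d = 0.441.
Sp1–Sp3: 12/30 differ, p = 0.400, d = 0.572.
Sp2–Sp3: 13/30 differ, p = 0.433, d = 0.647.
The smallest distance is between Sp1 and Sp2.

Sp1 and Sp2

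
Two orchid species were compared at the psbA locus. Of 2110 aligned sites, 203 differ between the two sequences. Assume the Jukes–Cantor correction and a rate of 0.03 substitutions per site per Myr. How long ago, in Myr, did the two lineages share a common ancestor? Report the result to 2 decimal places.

1.72

p = 203/2110 ≈ 0.096209.
d = −(3/4) ln(1 − 4p/3) = −0.75 ln(1 − 0.128279) = −0.75 ln(0.871721)
  = −0.75 × (-0.137286) = 0.102965 substitutions/site.
Under a molecular clock d = 2μt, so t = d/(2μ) = 0.102965 / (2 × 0.03) = 1.72 Myr.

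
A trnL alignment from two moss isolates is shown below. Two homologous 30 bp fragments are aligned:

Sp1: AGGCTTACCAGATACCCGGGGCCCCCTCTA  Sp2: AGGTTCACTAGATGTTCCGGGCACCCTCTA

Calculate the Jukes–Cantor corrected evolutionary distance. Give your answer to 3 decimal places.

The sequences differ at 8 of 30 sites (4, 6, 9, 14, 15, 16, 18, 23), so p = 8/30 ≈ 0.266667.
d = −(3/4) ln(1 − 4p/3) = −0.75 ln(1 − 0.355556) = −0.75 ln(0.644444)
  = −0.75 × (-0.439367) = 0.329525 substitutions/site.

0.330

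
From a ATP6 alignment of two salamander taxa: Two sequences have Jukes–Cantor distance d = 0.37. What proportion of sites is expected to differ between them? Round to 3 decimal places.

p = (3/4)(1 − e^(−4d/3)) = 0.75 × (1 − e^(-0.493333)) = 0.75 × (1 − 0.610588) = 0.292059.

0.292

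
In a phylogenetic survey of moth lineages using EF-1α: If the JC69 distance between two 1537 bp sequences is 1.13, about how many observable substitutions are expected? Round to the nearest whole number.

897

Invert JC69: p = (3/4)(1 − e^(−4d/3)) = 0.75 × (1 − e^(-1.506667)) = 0.75 × (1 − 0.221647) = 0.583765.
Expected differing sites = pL ≈ 0.583765 × 1537 = 897.246805 ≈ 897.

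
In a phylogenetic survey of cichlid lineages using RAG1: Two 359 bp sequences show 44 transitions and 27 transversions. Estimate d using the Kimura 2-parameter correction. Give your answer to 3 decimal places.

P = 44/359 ≈ 0.122563 and Q = 27/359 ≈ 0.075209.
Under the Kimura two-parameter model, d = −½ ln(1 − 2P − Q) − ¼ ln(1 − 2Q).
1 − 2P − Q = 0.679665, giving −½ ln(0.679665) = 0.193078.
1 − 2Q = 0.849582, giving −¼ ln(0.849582) = 0.040753.
d = 0.193078 + 0.040753 = 0.233831.

0.234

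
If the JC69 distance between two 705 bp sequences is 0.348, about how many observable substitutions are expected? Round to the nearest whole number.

Invert JC69: p = (3/4)(1 − e^(−4d/3)) = 0.75 × (1 − e^(-0.464)) = 0.75 × (1 − 0.628764) = 0.278427.
Expected differing sites = pL ≈ 0.278427 × 705 = 196.291035 ≈ 196.

196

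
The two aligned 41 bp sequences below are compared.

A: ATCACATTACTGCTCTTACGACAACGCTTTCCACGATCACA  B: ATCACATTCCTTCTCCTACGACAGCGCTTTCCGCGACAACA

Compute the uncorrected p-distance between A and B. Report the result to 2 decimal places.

0.17

The sequences differ at 7 of 41 positions (sites 9, 12, 16, 24, 33, 37, 38).
p = 7/41 = 0.170731… ≈ 0.17 (to 2 d.p.).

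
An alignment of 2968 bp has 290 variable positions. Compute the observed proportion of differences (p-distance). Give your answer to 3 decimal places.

p = 290/2968 = 0.097708… ≈ 0.098 (to 3 d.p.).

0.098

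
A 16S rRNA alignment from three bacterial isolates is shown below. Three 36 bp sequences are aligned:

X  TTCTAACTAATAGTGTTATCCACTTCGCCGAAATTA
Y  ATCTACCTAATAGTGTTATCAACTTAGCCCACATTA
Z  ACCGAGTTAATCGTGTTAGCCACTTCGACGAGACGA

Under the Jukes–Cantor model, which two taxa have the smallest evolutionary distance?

X and Y

X–Y: 6/36 differ, p = 0.167, d = 0.188.
X–Z: 11/36 differ, p = 0.306, d = 0.392.
Y–Z: 13/36 differ, p = 0.361, d = 0.493.
The smallest distance is between X and Y.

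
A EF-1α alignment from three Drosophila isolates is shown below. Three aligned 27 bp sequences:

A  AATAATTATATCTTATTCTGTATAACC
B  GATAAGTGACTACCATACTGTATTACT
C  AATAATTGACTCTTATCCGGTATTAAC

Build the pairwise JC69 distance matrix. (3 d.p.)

d(A,B) = 0.588, d(A,C) = 0.318, d(B,C) = 0.441

A–B: 11/27 sites differ → p ≈ 0.407407, d = −0.75 ln(1 − 0.543209) = 0.587647 ≈ 0.588.
A–C: 7/27 sites differ → p ≈ 0.259259, d = −0.75 ln(1 − 0.345679) = 0.318118 ≈ 0.318.
B–C: 9/27 sites differ → p ≈ 0.333333, d = −0.75 ln(1 − 0.444444) = 0.440839 ≈ 0.441.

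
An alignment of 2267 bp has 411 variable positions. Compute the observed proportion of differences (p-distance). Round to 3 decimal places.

0.181

p = 411/2267 = 0.181296… ≈ 0.181 (to 3 d.p.).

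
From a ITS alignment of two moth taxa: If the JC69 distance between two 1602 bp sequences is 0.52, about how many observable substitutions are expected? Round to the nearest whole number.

Invert JC69: p = (3/4)(1 − e^(−4d/3)) = 0.75 × (1 − e^(-0.693333)) = 0.75 × (1 − 0.499907) = 0.375070.
Expected differing sites = pL ≈ 0.375070 × 1602 = 600.86214 ≈ 601.

601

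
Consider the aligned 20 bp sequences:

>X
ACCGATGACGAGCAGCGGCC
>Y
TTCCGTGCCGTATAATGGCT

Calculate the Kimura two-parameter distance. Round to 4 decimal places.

1.2790

Of 20 sites, 7 differences are transitions and 4 are transversions, so P = 7/20 = 0.35 and Q = 4/20 = 0.2.
Under the Kimura two-parameter model, d = −½ ln(1 − 2P − Q) − ¼ ln(1 − 2Q).
1 − 2P − Q = 0.1, giving −½ ln(0.1) = 1.151293.
1 − 2Q = 0.6, giving −¼ ln(0.6) = 0.127706.
d = 1.151293 + 0.127706 = 1.278999.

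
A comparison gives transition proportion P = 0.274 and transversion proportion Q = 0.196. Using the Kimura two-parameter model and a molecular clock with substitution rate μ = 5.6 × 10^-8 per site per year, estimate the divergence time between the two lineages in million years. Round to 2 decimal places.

Under the Kimura two-parameter model, d = −½ ln(1 − 2P − Q) − ¼ ln(1 − 2Q).
1 − 2P − Q = 0.256, giving −½ ln(0.256) = 0.681289.
1 − 2Q = 0.608, giving −¼ ln(0.608) = 0.124395.
d = 0.681289 + 0.124395 = 0.805684.
Under a molecular clock d = 2μt, so t = d/(2μ) = 0.805684 / (2 × 5.6 × 10^-8) = 7.19 million years.

7.19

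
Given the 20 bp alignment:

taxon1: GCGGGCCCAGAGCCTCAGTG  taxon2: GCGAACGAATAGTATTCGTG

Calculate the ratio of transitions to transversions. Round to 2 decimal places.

0.80

Transitions are A↔G and C↔T; transversions are all other mismatches.
Transitions: 4. Transversions: 5.
R = 4/5 = 0.80.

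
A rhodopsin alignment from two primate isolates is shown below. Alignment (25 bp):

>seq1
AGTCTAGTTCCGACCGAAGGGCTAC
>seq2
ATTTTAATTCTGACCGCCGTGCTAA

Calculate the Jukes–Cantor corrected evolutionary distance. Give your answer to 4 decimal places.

0.4172

The sequences differ at 8 of 25 sites (2, 4, 7, 11, 17, 18, 20, 25), so p = 8/25 = 0.32.
d = −(3/4) ln(1 − 4p/3) = −0.75 ln(1 − 0.426667) = −0.75 ln(0.573333)
  = −0.75 × (-0.556289) = 0.417217 substitutions/site.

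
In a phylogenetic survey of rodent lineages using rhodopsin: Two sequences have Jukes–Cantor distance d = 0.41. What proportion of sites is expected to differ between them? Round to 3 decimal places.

p = (3/4)(1 − e^(−4d/3)) = 0.75 × (1 − e^(-0.546667)) = 0.75 × (1 − 0.578876) = 0.315843.

0.316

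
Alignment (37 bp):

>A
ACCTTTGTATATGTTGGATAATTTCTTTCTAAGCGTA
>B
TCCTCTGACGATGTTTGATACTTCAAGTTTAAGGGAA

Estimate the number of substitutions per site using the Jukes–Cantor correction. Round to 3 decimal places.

The sequences differ at 14 of 37 sites, so p = 14/37 ≈ 0.378378.
d = −(3/4) ln(1 − 4p/3) = −0.75 ln(1 − 0.504504) = −0.75 ln(0.495496)
  = −0.75 × (-0.702196) = 0.526647 substitutions/site.

0.527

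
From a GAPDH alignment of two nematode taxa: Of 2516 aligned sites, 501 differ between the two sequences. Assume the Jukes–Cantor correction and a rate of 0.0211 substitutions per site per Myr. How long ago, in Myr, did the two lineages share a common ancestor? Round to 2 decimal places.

5.48

p = 501/2516 ≈ 0.199126.
d = −(3/4) ln(1 − 4p/3) = −0.75 ln(1 − 0.265501) = −0.75 ln(0.734499)
  = −0.75 × (-0.308567) = 0.231425 substitutions/site.
Under a molecular clock d = 2μt, so t = d/(2μ) = 0.231425 / (2 × 0.0211) = 5.48 Myr.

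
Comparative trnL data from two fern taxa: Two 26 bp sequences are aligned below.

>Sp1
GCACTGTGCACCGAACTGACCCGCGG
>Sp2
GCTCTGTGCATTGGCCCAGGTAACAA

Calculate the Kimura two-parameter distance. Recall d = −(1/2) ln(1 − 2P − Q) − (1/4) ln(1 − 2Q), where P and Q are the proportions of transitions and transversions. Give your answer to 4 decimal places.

1.3744

Of 26 sites, 10 differences are transitions and 4 are transversions, so P = 10/26 ≈ 0.384615 and Q = 4/26 ≈ 0.153846.
Under the Kimura two-parameter model, d = −½ ln(1 − 2P − Q) − ¼ ln(1 − 2Q).
1 − 2P − Q = 0.076924, giving −½ ln(0.076924) = 1.282469.
1 − 2Q = 0.692308, giving −¼ ln(0.692308) = 0.091931.
d = 1.282469 + 0.091931 = 1.374400.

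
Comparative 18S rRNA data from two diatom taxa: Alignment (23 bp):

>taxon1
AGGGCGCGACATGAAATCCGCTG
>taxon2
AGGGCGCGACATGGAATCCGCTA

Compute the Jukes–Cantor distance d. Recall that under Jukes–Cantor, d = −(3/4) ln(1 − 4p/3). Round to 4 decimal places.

0.0924

The sequences differ at 2 of 23 sites (14, 23), so p = 2/23 ≈ 0.086957.
d = −(3/4) ln(1 − 4p/3) = −0.75 ln(1 − 0.115943) = −0.75 ln(0.884057)
  = −0.75 × (-0.123234) = 0.092426 substitutions/site.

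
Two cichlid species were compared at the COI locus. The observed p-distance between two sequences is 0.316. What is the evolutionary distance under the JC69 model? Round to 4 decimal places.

d = −(3/4) ln(1 − 4p/3) = −0.75 ln(1 − 0.421333) = −0.75 ln(0.578667)
  = −0.75 × (-0.547028) = 0.410271 substitutions/site.

0.4103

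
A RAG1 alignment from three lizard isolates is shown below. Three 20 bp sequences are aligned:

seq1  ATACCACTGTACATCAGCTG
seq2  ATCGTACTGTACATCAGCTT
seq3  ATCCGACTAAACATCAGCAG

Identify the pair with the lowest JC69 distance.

seq1–seq2: 4/20 differ, p = 0.200, d = 0.233.
seq1–seq3: 5/20 differ, p = 0.250, d = 0.304.
seq2–seq3: 6/20 differ, p = 0.300, d = 0.383.
The smallest distance is between seq1 and seq2.

seq1 and seq2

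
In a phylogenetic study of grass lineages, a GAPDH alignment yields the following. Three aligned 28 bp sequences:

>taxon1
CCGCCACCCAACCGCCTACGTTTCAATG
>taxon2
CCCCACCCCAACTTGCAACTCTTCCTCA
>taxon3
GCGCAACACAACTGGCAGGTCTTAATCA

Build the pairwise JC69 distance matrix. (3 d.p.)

taxon1–taxon2: 13/28 sites differ → p ≈ 0.464286, d = −0.75 ln(1 − 0.619048) = 0.723811 ≈ 0.724.
taxon1–taxon3: 14/28 sites differ → p = 0.5, d = −0.75 ln(1 − 0.666667) = 0.823960 ≈ 0.824.
taxon2–taxon3: 9/28 sites differ → p ≈ 0.321429, d = −0.75 ln(1 − 0.428572) = 0.419713 ≈ 0.420.

d(taxon1,taxon2) = 0.724, d(taxon1,taxon3) = 0.824, d(taxon2,taxon3) = 0.420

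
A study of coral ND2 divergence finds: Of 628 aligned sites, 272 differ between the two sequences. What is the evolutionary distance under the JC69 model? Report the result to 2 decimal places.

0.65

p = 272/628 ≈ 0.433121.
d = −(3/4) ln(1 − 4p/3) = −0.75 ln(1 − 0.577495) = −0.75 ln(0.422505)
  = −0.75 × (-0.861554) = 0.646166 substitutions/site.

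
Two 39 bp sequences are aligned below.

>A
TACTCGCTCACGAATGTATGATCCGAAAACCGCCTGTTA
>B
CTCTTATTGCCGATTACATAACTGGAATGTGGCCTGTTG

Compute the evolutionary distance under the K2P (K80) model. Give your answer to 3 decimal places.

0.903

Of 39 sites, 12 differences are transitions and 7 are transversions, so P = 12/39 ≈ 0.307692 and Q = 7/39 ≈ 0.179487.
Under the Kimura two-parameter model, d = −½ ln(1 − 2P − Q) − ¼ ln(1 − 2Q).
1 − 2P − Q = 0.205129, giving −½ ln(0.205129) = 0.792058.
1 − 2Q = 0.641026, giving −¼ ln(0.641026) = 0.111171.
d = 0.792058 + 0.111171 = 0.903229.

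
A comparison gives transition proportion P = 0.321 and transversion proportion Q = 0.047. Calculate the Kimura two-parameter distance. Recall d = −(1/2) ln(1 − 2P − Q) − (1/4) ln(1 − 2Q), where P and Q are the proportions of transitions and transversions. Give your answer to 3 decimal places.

Under the Kimura two-parameter model, d = −½ ln(1 − 2P − Q) − ¼ ln(1 − 2Q).
1 − 2P − Q = 0.311, giving −½ ln(0.311) = 0.583981.
1 − 2Q = 0.906, giving −¼ ln(0.906) = 0.024679.
d = 0.583981 + 0.024679 = 0.608660.

0.609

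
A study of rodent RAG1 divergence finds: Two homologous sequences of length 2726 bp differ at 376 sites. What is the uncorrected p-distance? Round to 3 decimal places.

0.138

p = 376/2726 = 0.137931… ≈ 0.138 (to 3 d.p.).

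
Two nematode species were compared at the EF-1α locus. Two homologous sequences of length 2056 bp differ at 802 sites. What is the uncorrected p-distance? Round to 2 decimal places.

p = 802/2056 = 0.390077… ≈ 0.39 (to 2 d.p.).

0.39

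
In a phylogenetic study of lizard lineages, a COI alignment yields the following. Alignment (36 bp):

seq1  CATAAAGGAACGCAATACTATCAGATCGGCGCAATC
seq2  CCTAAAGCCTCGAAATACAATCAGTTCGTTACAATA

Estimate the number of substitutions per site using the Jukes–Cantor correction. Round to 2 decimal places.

The sequences differ at 11 of 36 sites, so p = 11/36 ≈ 0.305556.
d = −(3/4) ln(1 − 4p/3) = −0.75 ln(1 − 0.407408) = −0.75 ln(0.592592)
  = −0.75 × (-0.523249) = 0.392437 substitutions/site.

0.39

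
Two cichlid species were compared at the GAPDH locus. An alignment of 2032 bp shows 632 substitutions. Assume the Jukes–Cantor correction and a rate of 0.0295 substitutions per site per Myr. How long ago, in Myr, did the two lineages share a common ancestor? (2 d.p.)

p = 632/2032 ≈ 0.311024.
d = −(3/4) ln(1 − 4p/3) = −0.75 ln(1 − 0.414699) = −0.75 ln(0.585301)
  = −0.75 × (-0.535629) = 0.401722 substitutions/site.
Under a molecular clock d = 2μt, so t = d/(2μ) = 0.401722 / (2 × 0.0295) = 6.81 Myr.

6.81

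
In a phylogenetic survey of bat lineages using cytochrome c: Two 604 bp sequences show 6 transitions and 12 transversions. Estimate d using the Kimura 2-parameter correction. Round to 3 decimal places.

P = 6/604 ≈ 0.009934 and Q = 12/604 ≈ 0.019868.
Under the Kimura two-parameter model, d = −½ ln(1 − 2P − Q) − ¼ ln(1 − 2Q).
1 − 2P − Q = 0.960264, giving −½ ln(0.960264) = 0.020274.
1 − 2Q = 0.960264, giving −¼ ln(0.960264) = 0.010137.
d = 0.020274 + 0.010137 = 0.030411.

0.030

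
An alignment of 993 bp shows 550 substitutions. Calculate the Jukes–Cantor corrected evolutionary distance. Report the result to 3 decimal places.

1.006

p = 550/993 ≈ 0.553877.
d = −(3/4) ln(1 − 4p/3) = −0.75 ln(1 − 0.738503) = −0.75 ln(0.261497)
  = −0.75 × (-1.341332) = 1.005999 substitutions/site.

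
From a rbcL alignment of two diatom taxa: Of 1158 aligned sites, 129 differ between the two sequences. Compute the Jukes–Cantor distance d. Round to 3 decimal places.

0.121

p = 129/1158 ≈ 0.111399.
d = −(3/4) ln(1 − 4p/3) = −0.75 ln(1 − 0.148532) = −0.75 ln(0.851468)
  = −0.75 × (-0.160793) = 0.120595 substitutions/site.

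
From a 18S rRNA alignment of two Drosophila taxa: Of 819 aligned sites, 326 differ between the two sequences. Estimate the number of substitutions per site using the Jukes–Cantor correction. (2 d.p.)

0.57

p = 326/819 ≈ 0.398046.
d = −(3/4) ln(1 − 4p/3) = −0.75 ln(1 − 0.530728) = −0.75 ln(0.469272)
  = −0.75 × (-0.756573) = 0.567430 substitutions/site.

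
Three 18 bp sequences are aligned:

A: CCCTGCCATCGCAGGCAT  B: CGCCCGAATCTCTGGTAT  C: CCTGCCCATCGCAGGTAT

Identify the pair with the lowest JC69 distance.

A–B: 8/18 differ, p = 0.444, d = 0.673.
A–C: 4/18 differ, p = 0.222, d = 0.264.
B–C: 7/18 differ, p = 0.389, d = 0.548.
The smallest distance is between A and C.

A and C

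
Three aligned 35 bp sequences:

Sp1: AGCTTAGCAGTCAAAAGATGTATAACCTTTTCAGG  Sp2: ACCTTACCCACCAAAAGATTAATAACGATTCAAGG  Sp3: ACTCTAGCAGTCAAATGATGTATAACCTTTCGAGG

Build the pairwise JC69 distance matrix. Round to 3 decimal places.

d(Sp1,Sp2) = 0.407, d(Sp1,Sp3) = 0.195, d(Sp2,Sp3) = 0.458

Sp1–Sp2: 11/35 sites differ → p ≈ 0.314286, d = −0.75 ln(1 − 0.419048) = 0.407315 ≈ 0.407.
Sp1–Sp3: 6/35 sites differ → p ≈ 0.171429, d = −0.75 ln(1 − 0.228572) = 0.194634 ≈ 0.195.
Sp2–Sp3: 12/35 sites differ → p ≈ 0.342857, d = −0.75 ln(1 − 0.457143) = 0.458182 ≈ 0.458.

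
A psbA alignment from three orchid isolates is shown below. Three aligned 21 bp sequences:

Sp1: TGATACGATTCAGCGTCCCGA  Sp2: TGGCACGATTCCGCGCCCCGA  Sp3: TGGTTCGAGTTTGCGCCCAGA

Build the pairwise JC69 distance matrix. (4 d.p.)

d(Sp1,Sp2) = 0.2197, d(Sp1,Sp3) = 0.4408, d(Sp2,Sp3) = 0.3597

Sp1–Sp2: 4/21 sites differ → p ≈ 0.190476, d = −0.75 ln(1 − 0.253968) = 0.219740 ≈ 0.2197.
Sp1–Sp3: 7/21 sites differ → p ≈ 0.333333, d = −0.75 ln(1 − 0.444444) = 0.440839 ≈ 0.4408.
Sp2–Sp3: 6/21 sites differ → p ≈ 0.285714, d = −0.75 ln(1 − 0.380952) = 0.359679 ≈ 0.3597.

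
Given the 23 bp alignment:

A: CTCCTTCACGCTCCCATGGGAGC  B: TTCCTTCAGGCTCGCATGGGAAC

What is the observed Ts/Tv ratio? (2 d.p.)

1.00

Transitions are A↔G and C↔T; transversions are all other mismatches.
Transitions: 2. Transversions: 2.
R = 2/2 = 1.00.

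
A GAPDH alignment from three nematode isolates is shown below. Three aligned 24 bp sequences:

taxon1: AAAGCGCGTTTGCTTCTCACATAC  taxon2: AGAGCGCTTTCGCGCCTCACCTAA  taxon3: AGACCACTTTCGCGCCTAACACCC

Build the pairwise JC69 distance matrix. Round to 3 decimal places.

d(taxon1,taxon2) = 0.369, d(taxon1,taxon3) = 0.608, d(taxon2,taxon3) = 0.369

taxon1–taxon2: 7/24 sites differ → p ≈ 0.291667, d = −0.75 ln(1 − 0.388889) = 0.369358 ≈ 0.369.
taxon1–taxon3: 10/24 sites differ → p ≈ 0.416667, d = −0.75 ln(1 − 0.555556) = 0.608198 ≈ 0.608.
taxon2–taxon3: 7/24 sites differ → p ≈ 0.291667, d = −0.75 ln(1 − 0.388889) = 0.369358 ≈ 0.369.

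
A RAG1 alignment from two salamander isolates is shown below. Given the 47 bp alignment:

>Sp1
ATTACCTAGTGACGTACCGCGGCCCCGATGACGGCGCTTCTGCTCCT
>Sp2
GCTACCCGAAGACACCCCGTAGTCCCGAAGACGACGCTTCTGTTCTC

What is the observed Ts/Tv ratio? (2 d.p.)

Transitions are A↔G and C↔T; transversions are all other mismatches.
Transitions: 14. Transversions: 3.
R = 14/3 = 4.666666… ≈ 4.67 (to 2 d.p.).

4.67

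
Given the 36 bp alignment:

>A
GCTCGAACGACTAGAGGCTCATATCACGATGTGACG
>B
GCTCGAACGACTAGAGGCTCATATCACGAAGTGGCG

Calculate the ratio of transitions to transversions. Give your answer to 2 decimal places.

Transitions are A↔G and C↔T; transversions are all other mismatches.
Transitions: 1. Transversions: 1.
R = 1/1 = 1.00.

1.00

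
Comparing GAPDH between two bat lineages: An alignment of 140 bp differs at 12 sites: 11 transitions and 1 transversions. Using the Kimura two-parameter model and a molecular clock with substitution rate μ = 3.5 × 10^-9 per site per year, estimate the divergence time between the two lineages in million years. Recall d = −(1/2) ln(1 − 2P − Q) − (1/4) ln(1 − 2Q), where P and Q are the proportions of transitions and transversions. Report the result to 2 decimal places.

P = 11/140 ≈ 0.078571 and Q = 1/140 ≈ 0.007143.
Under the Kimura two-parameter model, d = −½ ln(1 − 2P − Q) − ¼ ln(1 − 2Q).
1 − 2P − Q = 0.835715, giving −½ ln(0.835715) = 0.089734.
1 − 2Q = 0.985714, giving −¼ ln(0.985714) = 0.003597.
d = 0.089734 + 0.003597 = 0.093331.
Under a molecular clock d = 2μt, so t = d/(2μ) = 0.093331 / (2 × 3.5 × 10^-9) = 13.33 million years.

13.33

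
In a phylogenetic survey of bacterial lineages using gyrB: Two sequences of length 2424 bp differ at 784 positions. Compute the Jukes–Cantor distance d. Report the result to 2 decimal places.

0.42

p = 784/2424 ≈ 0.323432.
d = −(3/4) ln(1 − 4p/3) = −0.75 ln(1 − 0.431243) = −0.75 ln(0.568757)
  = −0.75 × (-0.564302) = 0.423227 substitutions/site.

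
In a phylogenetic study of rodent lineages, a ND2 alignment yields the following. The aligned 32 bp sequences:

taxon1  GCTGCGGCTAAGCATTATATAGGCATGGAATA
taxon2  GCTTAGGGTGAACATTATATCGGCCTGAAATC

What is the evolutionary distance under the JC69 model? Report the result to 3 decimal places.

0.353

The sequences differ at 9 of 32 sites (4, 5, 8, 10, 12, 21, 25, 28, 32), so p = 9/32 = 0.28125.
d = −(3/4) ln(1 − 4p/3) = −0.75 ln(1 − 0.375) = −0.75 ln(0.625)
  = −0.75 × (-0.470004) = 0.352503 substitutions/site.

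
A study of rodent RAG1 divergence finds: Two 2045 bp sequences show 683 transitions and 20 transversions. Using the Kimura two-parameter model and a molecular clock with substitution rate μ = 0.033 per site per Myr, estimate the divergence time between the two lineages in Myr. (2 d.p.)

P = 683/2045 ≈ 0.333985 and Q = 20/2045 ≈ 0.00978.
Under the Kimura two-parameter model, d = −½ ln(1 − 2P − Q) − ¼ ln(1 − 2Q).
1 − 2P − Q = 0.32225, giving −½ ln(0.32225) = 0.566214.
1 − 2Q = 0.98044, giving −¼ ln(0.98044) = 0.004938.
d = 0.566214 + 0.004938 = 0.571152.
Under a molecular clock d = 2μt, so t = d/(2μ) = 0.571152 / (2 × 0.033) = 8.65 Myr.

8.65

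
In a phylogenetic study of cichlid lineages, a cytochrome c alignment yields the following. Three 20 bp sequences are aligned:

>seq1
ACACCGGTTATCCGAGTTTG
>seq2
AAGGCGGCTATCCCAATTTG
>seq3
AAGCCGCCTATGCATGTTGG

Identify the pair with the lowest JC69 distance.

seq1–seq2: 6/20 differ, p = 0.300, d = 0.383.
seq1–seq3: 8/20 differ, p = 0.400, d = 0.572.
seq2–seq3: 7/20 differ, p = 0.350, d = 0.471.
The smallest distance is between seq1 and seq2.

seq1 and seq2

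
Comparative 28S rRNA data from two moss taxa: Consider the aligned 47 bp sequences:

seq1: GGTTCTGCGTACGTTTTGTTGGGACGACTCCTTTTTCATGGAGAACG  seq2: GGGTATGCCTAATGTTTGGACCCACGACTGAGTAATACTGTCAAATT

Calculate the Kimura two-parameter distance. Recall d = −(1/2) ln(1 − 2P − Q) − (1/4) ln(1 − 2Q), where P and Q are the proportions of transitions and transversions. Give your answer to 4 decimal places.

0.9397

Of 47 sites, 2 differences are transitions and 21 are transversions, so P = 2/47 ≈ 0.042553 and Q = 21/47 ≈ 0.446809.
Under the Kimura two-parameter model, d = −½ ln(1 − 2P − Q) − ¼ ln(1 − 2Q).
1 − 2P − Q = 0.468085, giving −½ ln(0.468085) = 0.379553.
1 − 2Q = 0.106382, giving −¼ ln(0.106382) = 0.560180.
d = 0.379553 + 0.560180 = 0.939733.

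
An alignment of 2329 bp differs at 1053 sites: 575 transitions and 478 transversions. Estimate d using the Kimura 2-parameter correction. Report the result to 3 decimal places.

P = 575/2329 ≈ 0.246887 and Q = 478/2329 ≈ 0.205238.
Under the Kimura two-parameter model, d = −½ ln(1 − 2P − Q) − ¼ ln(1 − 2Q).
1 − 2P − Q = 0.300988, giving −½ ln(0.300988) = 0.600342.
1 − 2Q = 0.589524, giving −¼ ln(0.589524) = 0.132110.
d = 0.600342 + 0.132110 = 0.732452.

0.732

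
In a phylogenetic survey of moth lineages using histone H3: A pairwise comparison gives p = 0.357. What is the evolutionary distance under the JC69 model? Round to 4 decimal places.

d = −(3/4) ln(1 − 4p/3) = −0.75 ln(1 − 0.476) = −0.75 ln(0.524)
  = −0.75 × (-0.646264) = 0.484698 substitutions/site.

0.4847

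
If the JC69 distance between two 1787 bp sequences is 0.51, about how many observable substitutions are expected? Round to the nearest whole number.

661

Invert JC69: p = (3/4)(1 − e^(−4d/3)) = 0.75 × (1 − e^(-0.68)) = 0.75 × (1 − 0.506617) = 0.370037.
Expected differing sites = pL ≈ 0.370037 × 1787 = 661.256119 ≈ 661.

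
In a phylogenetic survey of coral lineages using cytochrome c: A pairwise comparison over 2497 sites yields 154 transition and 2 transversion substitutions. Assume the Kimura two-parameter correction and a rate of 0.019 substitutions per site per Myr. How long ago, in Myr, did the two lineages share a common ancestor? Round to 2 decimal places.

1.75

P = 154/2497 ≈ 0.061674 and Q = 2/2497 ≈ 0.000801.
Under the Kimura two-parameter model, d = −½ ln(1 − 2P − Q) − ¼ ln(1 − 2Q).
1 − 2P − Q = 0.875851, giving −½ ln(0.875851) = 0.066280.
1 − 2Q = 0.998398, giving −¼ ln(0.998398) = 0.000401.
d = 0.066280 + 0.000401 = 0.066681.
Under a molecular clock d = 2μt, so t = d/(2μ) = 0.066681 / (2 × 0.019) = 1.75 Myr.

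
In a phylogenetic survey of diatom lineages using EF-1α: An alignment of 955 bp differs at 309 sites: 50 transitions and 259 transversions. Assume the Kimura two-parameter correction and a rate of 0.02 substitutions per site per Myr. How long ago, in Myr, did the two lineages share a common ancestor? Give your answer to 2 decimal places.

P = 50/955 ≈ 0.052356 and Q = 259/955 ≈ 0.271204.
Under the Kimura two-parameter model, d = −½ ln(1 − 2P − Q) − ¼ ln(1 − 2Q).
1 − 2P − Q = 0.624084, giving −½ ln(0.624084) = 0.235735.
1 − 2Q = 0.457592, giving −¼ ln(0.457592) = 0.195444.
d = 0.235735 + 0.195444 = 0.431179.
Under a molecular clock d = 2μt, so t = d/(2μ) = 0.431179 / (2 × 0.02) = 10.78 Myr.

10.78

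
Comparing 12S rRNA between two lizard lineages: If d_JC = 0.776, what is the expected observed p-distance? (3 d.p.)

0.483

p = (3/4)(1 − e^(−4d/3)) = 0.75 × (1 − e^(-1.034667)) = 0.75 × (1 − 0.355345) = 0.483491.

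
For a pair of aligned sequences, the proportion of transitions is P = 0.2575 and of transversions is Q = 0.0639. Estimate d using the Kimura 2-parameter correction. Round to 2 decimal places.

0.47

Under the Kimura two-parameter model, d = −½ ln(1 − 2P − Q) − ¼ ln(1 − 2Q).
1 − 2P − Q = 0.4211, giving −½ ln(0.4211) = 0.432442.
1 − 2Q = 0.8722, giving −¼ ln(0.8722) = 0.034184.
d = 0.432442 + 0.034184 = 0.466626.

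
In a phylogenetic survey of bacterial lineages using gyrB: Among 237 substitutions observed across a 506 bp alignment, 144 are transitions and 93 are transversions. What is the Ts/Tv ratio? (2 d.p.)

1.55

R = 144/93 = 1.548387… ≈ 1.55 (to 2 d.p.).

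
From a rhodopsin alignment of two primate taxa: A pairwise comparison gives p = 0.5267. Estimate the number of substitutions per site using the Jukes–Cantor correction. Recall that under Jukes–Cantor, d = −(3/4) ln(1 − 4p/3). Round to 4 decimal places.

d = −(3/4) ln(1 − 4p/3) = −0.75 ln(1 − 0.702267) = −0.75 ln(0.297733)
  = −0.75 × (-1.211558) = 0.908669 substitutions/site.

0.9087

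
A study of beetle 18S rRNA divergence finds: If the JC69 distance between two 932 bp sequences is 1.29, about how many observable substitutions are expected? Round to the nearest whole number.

574

Invert JC69: p = (3/4)(1 − e^(−4d/3)) = 0.75 × (1 − e^(-1.72)) = 0.75 × (1 − 0.179066) = 0.615701.
Expected differing sites = pL ≈ 0.615701 × 932 = 573.833332 ≈ 574.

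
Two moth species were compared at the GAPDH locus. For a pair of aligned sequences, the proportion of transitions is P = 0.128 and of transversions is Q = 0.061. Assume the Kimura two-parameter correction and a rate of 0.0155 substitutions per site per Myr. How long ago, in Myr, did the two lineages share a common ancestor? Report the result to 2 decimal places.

Under the Kimura two-parameter model, d = −½ ln(1 − 2P − Q) − ¼ ln(1 − 2Q).
1 − 2P − Q = 0.683, giving −½ ln(0.683) = 0.190630.
1 − 2Q = 0.878, giving −¼ ln(0.878) = 0.032527.
d = 0.190630 + 0.032527 = 0.223157.
Under a molecular clock d = 2μt, so t = d/(2μ) = 0.223157 / (2 × 0.0155) = 7.20 Myr.

7.20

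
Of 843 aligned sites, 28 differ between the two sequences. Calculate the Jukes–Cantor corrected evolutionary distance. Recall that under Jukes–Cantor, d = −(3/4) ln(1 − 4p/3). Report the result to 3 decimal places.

0.034

p = 28/843 ≈ 0.033215.
d = −(3/4) ln(1 − 4p/3) = −0.75 ln(1 − 0.044287) = −0.75 ln(0.955713)
  = −0.75 × (-0.045298) = 0.033974 substitutions/site.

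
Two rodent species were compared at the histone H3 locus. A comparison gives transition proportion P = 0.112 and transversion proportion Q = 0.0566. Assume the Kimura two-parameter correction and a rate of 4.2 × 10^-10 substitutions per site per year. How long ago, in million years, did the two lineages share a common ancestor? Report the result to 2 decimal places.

231.79

Under the Kimura two-parameter model, d = −½ ln(1 − 2P − Q) − ¼ ln(1 − 2Q).
1 − 2P − Q = 0.7194, giving −½ ln(0.7194) = 0.164669.
1 − 2Q = 0.8868, giving −¼ ln(0.8868) = 0.030034.
d = 0.164669 + 0.030034 = 0.194703.
Under a molecular clock d = 2μt, so t = d/(2μ) = 0.194703 / (2 × 4.2 × 10^-10) = 231.79 million years.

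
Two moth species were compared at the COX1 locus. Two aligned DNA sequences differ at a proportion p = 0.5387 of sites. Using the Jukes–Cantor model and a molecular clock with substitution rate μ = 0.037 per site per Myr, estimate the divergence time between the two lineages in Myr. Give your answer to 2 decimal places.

d = −(3/4) ln(1 − 4p/3) = −0.75 ln(1 − 0.718267) = −0.75 ln(0.281733)
  = −0.75 × (-1.266795) = 0.950096 substitutions/site.
Under a molecular clock d = 2μt, so t = d/(2μ) = 0.950096 / (2 × 0.037) = 12.84 Myr.

12.84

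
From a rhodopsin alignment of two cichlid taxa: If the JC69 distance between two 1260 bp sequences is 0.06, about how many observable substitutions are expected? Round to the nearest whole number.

Invert JC69: p = (3/4)(1 − e^(−4d/3)) = 0.75 × (1 − e^(-0.08)) = 0.75 × (1 − 0.923116) = 0.057663.
Expected differing sites = pL ≈ 0.057663 × 1260 = 72.65538 ≈ 73.

73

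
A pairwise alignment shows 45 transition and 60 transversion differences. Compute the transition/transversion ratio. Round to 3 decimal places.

R = 45/60 = 0.750.

0.750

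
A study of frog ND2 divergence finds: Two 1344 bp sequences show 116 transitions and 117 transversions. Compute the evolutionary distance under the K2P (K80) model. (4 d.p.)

0.1982

P = 116/1344 ≈ 0.08631 and Q = 117/1344 ≈ 0.087054.
Under the Kimura two-parameter model, d = −½ ln(1 − 2P − Q) − ¼ ln(1 − 2Q).
1 − 2P − Q = 0.740326, giving −½ ln(0.740326) = 0.150332.
1 − 2Q = 0.825892, giving −¼ ln(0.825892) = 0.047823.
d = 0.150332 + 0.047823 = 0.198155.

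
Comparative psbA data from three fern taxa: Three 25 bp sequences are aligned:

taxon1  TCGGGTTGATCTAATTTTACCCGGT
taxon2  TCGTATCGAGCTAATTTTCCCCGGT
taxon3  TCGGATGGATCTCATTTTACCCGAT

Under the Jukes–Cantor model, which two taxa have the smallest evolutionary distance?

taxon1–taxon2: 5/25 differ, p = 0.200, d = 0.233.
taxon1–taxon3: 4/25 differ, p = 0.160, d = 0.180.
taxon2–taxon3: 6/25 differ, p = 0.240, d = 0.289.
The smallest distance is between taxon1 and taxon3.

taxon1 and taxon3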